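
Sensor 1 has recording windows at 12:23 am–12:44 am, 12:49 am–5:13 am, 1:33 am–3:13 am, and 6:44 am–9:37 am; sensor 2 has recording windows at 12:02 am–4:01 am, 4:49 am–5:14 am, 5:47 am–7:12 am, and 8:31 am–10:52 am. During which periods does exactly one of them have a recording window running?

First set merges to 12:23 am–12:44 am, 12:49 am–5:13 am, 6:44 am–9:37 am.
Only in the first: 4:01 am–4:49 am, 7:12 am–8:31 am.
Only in the second: 12:02 am–12:23 am, 12:44 am–12:49 am, 5:13 am–5:14 am, 5:47 am–6:44 am, 9:37 am–10:52 am.
Together these are the periods covered by exactly one.

12:02 am–12:23 am, 12:44 am–12:49 am, 4:01 am–4:49 am, 5:13 am–5:14 am, 5:47 am–6:44 am, 7:12 am–8:31 am, 9:37 am–10:52 am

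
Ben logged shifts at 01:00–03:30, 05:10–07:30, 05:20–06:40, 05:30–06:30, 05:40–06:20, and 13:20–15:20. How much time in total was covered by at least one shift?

Merged: 01:00–03:30, 05:10–07:30, 13:20–15:20.
Lengths: 2 h 30 min + 2 h 20 min + 2 h = 6 h 50 min.

6 h 50 min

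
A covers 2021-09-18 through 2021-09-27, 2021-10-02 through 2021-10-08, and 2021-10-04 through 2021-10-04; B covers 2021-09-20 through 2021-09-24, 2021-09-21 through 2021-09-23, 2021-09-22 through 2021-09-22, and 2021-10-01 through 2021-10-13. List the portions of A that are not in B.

Merge the first list: 2021-09-18 through 2021-09-27, 2021-10-02 through 2021-10-08.
Merge the second list: 2021-09-20 through 2021-09-24, 2021-10-01 through 2021-10-13.
2021-09-18 through 2021-09-27 with B removed leaves 2021-09-18 through 2021-09-19, 2021-09-25 through 2021-09-27.
2021-10-02 through 2021-10-08 lies entirely inside B → drops out.

2021-09-18 through 2021-09-19, 2021-09-25 through 2021-09-27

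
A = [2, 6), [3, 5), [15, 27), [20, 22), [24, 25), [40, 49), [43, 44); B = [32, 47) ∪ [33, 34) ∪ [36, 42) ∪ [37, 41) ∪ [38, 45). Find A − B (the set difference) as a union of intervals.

[2, 6) ∪ [15, 27) ∪ [47, 49)

A, merged: [2, 6), [15, 27), [40, 49).
B, merged: [32, 47).
[2, 6) is untouched.
[15, 27) is untouched.
[40, 49) with B removed leaves [47, 49).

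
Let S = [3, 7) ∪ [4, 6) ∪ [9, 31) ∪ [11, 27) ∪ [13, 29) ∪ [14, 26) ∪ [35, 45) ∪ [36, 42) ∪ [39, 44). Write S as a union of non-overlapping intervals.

[3, 7) ∪ [9, 31) ∪ [35, 45)

[4, 6) overlaps/touches [3, 7) → extend to [3, 7).
[9, 31) is disjoint → start new block.
[11, 27) overlaps/touches [9, 31) → extend to [9, 31).
[13, 29) overlaps/touches [9, 31) → extend to [9, 31).
[14, 26) overlaps/touches [9, 31) → extend to [9, 31).
[35, 45) is disjoint → start new block.
[36, 42) overlaps/touches [35, 45) → extend to [35, 45).
[39, 44) overlaps/touches [35, 45) → extend to [35, 45).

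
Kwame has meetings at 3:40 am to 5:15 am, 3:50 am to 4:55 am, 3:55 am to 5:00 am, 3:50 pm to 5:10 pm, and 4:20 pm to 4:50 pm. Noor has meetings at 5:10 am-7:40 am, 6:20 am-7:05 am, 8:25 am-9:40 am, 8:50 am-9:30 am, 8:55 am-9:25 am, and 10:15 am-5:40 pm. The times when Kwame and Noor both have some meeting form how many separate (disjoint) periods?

A, merged: 3:40 am-5:15 am, 3:50 pm-5:10 pm.
B, merged: 5:10 am-7:40 am, 8:25 am-9:40 am, 10:15 am-5:40 pm.
A ∩ B = 5:10 am-5:15 am, 3:50 pm-5:10 pm.
That is 2 disjoint pieces.

2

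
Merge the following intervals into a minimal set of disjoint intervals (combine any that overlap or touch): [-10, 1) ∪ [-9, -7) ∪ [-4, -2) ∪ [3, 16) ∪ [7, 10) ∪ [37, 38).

[-9, -7) overlaps/touches [-10, 1) → extend to [-10, 1).
[-4, -2) overlaps/touches [-10, 1) → extend to [-10, 1).
[3, 16) is disjoint → start new block.
[7, 10) overlaps/touches [3, 16) → extend to [3, 16).
[37, 38) is disjoint → start new block.

[-10, 1) ∪ [3, 16) ∪ [37, 38)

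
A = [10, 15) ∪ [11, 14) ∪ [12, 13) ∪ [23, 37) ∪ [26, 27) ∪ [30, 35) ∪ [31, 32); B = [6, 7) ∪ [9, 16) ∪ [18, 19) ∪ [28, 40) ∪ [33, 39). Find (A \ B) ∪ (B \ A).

[6, 7) ∪ [9, 10) ∪ [15, 16) ∪ [18, 19) ∪ [23, 28) ∪ [37, 40)

A, merged: [10, 15), [23, 37).
B, merged: [6, 7), [9, 16), [18, 19), [28, 40).
A but not B: [23, 28).
B but not A: [6, 7), [9, 10), [15, 16), [18, 19), [37, 40).
Combining gives A △ B.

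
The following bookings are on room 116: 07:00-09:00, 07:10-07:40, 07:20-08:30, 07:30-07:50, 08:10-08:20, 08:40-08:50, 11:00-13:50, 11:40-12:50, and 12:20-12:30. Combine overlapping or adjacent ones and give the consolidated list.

07:10–07:40 overlaps/touches 07:00–09:00 → extend to 07:00–09:00.
07:20–08:30 overlaps/touches 07:00–09:00 → extend to 07:00–09:00.
07:30–07:50 overlaps/touches 07:00–09:00 → extend to 07:00–09:00.
08:10–08:20 overlaps/touches 07:00–09:00 → extend to 07:00–09:00.
08:40–08:50 overlaps/touches 07:00–09:00 → extend to 07:00–09:00.
11:00–13:50 is disjoint → start new block.
11:40–12:50 overlaps/touches 11:00–13:50 → extend to 11:00–13:50.
12:20–12:30 overlaps/touches 11:00–13:50 → extend to 11:00–13:50.

07:00–09:00, 11:00–13:50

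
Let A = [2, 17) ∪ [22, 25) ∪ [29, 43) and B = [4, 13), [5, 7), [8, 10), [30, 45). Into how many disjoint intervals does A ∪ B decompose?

B, merged: [4, 13), [30, 45).
A ∪ B = [2, 17), [22, 25), [29, 45).
That is 3 disjoint pieces.

3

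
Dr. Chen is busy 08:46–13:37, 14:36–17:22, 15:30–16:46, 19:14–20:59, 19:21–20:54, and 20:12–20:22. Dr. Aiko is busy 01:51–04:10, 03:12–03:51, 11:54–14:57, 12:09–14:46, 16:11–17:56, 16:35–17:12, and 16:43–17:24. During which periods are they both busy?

11:54-13:37, 14:36-14:57, 16:11-17:22

A, merged: 08:46-13:37, 14:36-17:22, 19:14-20:59.
B, merged: 01:51-04:10, 11:54-14:57, 16:11-17:56.
08:46-13:37 meets the second set on 11:54-13:37.
14:36-17:22 meets the second set on 14:36-14:57, 16:11-17:22.
19:14-20:59: no overlap with the second set.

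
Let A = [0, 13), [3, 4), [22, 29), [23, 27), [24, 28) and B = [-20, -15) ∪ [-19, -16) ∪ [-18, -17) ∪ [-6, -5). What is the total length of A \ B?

20

Merge the first list: [0, 13), [22, 29).
Merge the second list: [-20, -15), [-6, -5).
A \ B = [0, 13), [22, 29).
Total: 13 + 7 = 20.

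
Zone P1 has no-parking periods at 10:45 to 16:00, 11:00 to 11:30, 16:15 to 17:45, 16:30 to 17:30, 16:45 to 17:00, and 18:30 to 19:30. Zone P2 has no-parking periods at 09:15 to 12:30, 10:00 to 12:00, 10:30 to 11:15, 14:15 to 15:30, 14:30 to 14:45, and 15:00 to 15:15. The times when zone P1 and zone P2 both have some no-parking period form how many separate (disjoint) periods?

2

First set merges to 10:45-16:00, 16:15-17:45, 18:30-19:30.
Second set merges to 09:15-12:30, 14:15-15:30.
A ∩ B = 10:45-12:30, 14:15-15:30.
That is 2 disjoint pieces.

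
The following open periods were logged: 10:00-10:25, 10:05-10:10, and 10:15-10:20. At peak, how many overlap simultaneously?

Sweep endpoints in order; track running count of active intervals.
Peak of 2 reached at 10:05.

2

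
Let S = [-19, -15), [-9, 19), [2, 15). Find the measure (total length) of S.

Merged: [-19, -15), [-9, 19).
Lengths: 4 + 28 = 32.

32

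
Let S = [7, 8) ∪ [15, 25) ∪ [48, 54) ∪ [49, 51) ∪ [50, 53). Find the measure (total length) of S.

Merged: [7, 8), [15, 25), [48, 54).
Lengths: 1 + 10 + 6 = 17.

17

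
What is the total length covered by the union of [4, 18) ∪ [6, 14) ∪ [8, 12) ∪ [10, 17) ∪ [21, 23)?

16

Merged: [4, 18), [21, 23).
Lengths: 14 + 2 = 16.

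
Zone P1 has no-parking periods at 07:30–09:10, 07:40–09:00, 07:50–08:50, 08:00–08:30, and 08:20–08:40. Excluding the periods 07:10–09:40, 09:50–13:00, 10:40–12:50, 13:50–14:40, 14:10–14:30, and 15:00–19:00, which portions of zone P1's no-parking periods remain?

none

A, merged: 07:30–09:10.
B, merged: 07:10–09:40, 09:50–13:00, 13:50–14:40, 15:00–19:00.
07:30–09:10 lies entirely inside B → drops out.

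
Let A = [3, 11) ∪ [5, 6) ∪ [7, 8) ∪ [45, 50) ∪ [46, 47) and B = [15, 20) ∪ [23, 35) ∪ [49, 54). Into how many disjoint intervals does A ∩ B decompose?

1

First set merges to [3, 11), [45, 50).
A ∩ B = [49, 50).
That is 1 disjoint piece.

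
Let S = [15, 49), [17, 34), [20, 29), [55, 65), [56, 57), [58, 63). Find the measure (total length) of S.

Merged: [15, 49), [55, 65).
Lengths: 34 + 10 = 44.

44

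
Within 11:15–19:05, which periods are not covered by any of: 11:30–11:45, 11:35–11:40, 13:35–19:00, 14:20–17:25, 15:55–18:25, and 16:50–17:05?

11:15-11:30, 11:45-13:35, 19:00-19:05

The merged coverage is 11:30-11:45, 13:35-19:00.
Complement within 11:15-19:05: 11:15-11:30, 11:45-13:35, 19:00-19:05.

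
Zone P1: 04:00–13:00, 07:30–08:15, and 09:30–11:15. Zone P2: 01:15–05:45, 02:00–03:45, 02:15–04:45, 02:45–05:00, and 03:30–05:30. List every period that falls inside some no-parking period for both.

Merge the first list: 04:00–13:00.
Merge the second list: 01:15–05:45.
04:00–13:00 overlaps B on 04:00–05:45.

04:00–05:45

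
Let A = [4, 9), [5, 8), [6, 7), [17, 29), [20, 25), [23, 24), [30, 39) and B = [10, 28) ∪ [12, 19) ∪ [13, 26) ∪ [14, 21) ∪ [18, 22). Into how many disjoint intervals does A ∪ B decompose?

3

First set merges to [4, 9), [17, 29), [30, 39).
Second set merges to [10, 28).
A ∪ B = [4, 9), [10, 29), [30, 39).
That is 3 disjoint pieces.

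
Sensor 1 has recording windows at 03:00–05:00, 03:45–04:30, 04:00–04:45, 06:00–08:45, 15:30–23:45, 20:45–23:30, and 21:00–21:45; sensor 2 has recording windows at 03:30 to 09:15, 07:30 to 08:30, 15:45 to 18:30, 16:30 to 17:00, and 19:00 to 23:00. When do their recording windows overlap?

03:30-05:00, 06:00-08:45, 15:45-18:30, 19:00-23:00

A, merged: 03:00-05:00, 06:00-08:45, 15:30-23:45.
B, merged: 03:30-09:15, 15:45-18:30, 19:00-23:00.
03:00-05:00 ∩ B → 03:30-05:00.
06:00-08:45 ∩ B → 06:00-08:45.
15:30-23:45 ∩ B → 15:45-18:30, 19:00-23:00.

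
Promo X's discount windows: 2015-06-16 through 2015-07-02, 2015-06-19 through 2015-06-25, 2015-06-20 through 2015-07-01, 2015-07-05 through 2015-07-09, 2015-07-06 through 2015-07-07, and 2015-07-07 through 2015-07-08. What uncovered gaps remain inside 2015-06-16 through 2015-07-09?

The merged coverage is 2015-06-16 through 2015-07-02, 2015-07-05 through 2015-07-09.
Uncovered inside 2015-06-16 through 2015-07-09: 2015-07-03 through 2015-07-04.

2015-07-03 through 2015-07-04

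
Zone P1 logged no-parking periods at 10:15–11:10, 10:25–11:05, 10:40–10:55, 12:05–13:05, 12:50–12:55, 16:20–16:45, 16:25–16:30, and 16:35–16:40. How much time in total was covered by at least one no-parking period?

2 h 20 min

Merged: 10:15–11:10, 12:05–13:05, 16:20–16:45.
Lengths: 55 min + 1 h + 25 min = 2 h 20 min.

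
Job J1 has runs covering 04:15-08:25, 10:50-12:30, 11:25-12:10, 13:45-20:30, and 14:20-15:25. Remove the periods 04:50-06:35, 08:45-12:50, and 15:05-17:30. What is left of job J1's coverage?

Merge the first list: 04:15–08:25, 10:50–12:30, 13:45–20:30.
04:15–08:25 minus B → 04:15–04:50, 06:35–08:25.
10:50–12:30: fully covered by B → removed.
13:45–20:30 minus B → 13:45–15:05, 17:30–20:30.

04:15–04:50, 06:35–08:25, 13:45–15:05, 17:30–20:30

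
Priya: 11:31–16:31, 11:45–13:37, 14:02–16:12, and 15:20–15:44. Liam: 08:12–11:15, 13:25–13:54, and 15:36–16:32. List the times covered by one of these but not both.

A, merged: 11:31–16:31.
Only in the first: 11:31–13:25, 13:54–15:36.
Only in the second: 08:12–11:15, 16:31–16:32.
Together these are the periods covered by exactly one.

08:12–11:15, 11:31–13:25, 13:54–15:36, 16:31–16:32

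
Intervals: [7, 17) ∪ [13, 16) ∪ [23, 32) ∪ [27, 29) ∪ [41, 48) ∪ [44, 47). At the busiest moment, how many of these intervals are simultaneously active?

At 13, 2 of the intervals are simultaneously active.
No point has more.

2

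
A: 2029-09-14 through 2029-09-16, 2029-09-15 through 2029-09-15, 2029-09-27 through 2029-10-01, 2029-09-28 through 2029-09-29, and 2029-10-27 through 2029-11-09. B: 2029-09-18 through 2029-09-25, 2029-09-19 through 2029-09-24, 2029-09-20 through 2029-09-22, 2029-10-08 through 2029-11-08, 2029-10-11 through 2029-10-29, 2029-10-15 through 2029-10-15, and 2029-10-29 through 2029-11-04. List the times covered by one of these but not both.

A, merged: 2029-09-14 through 2029-09-16, 2029-09-27 through 2029-10-01, 2029-10-27 through 2029-11-09.
B, merged: 2029-09-18 through 2029-09-25, 2029-10-08 through 2029-11-08.
Only in the first: 2029-09-14 through 2029-09-16, 2029-09-27 through 2029-10-01, 2029-11-09 through 2029-11-09.
Only in the second: 2029-09-18 through 2029-09-25, 2029-10-08 through 2029-10-26.
Together these are the periods covered by exactly one.

2029-09-14 through 2029-09-16, 2029-09-18 through 2029-09-25, 2029-09-27 through 2029-10-01, 2029-10-08 through 2029-10-26, 2029-11-09 through 2029-11-09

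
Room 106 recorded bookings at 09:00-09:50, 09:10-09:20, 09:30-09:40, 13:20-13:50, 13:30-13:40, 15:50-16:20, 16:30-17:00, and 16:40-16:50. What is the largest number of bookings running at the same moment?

2

Sweep endpoints in order; track running count of active intervals.
Peak of 2 reached at 09:10.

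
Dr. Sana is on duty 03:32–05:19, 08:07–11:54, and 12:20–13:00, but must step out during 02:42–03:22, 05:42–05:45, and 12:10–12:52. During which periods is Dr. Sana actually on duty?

03:32–05:19, 08:07–11:54, 12:52–13:00

03:32–05:19: nothing removed.
08:07–11:54: nothing removed.
12:20–13:00 \ B = 12:52–13:00.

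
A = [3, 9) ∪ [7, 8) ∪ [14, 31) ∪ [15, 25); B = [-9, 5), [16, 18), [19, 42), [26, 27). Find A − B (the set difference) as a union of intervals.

[5, 9) ∪ [14, 16) ∪ [18, 19)

A, merged: [3, 9), [14, 31).
B, merged: [-9, 5), [16, 18), [19, 42).
[3, 9) \ B = [5, 9).
[14, 31) \ B = [14, 16), [18, 19).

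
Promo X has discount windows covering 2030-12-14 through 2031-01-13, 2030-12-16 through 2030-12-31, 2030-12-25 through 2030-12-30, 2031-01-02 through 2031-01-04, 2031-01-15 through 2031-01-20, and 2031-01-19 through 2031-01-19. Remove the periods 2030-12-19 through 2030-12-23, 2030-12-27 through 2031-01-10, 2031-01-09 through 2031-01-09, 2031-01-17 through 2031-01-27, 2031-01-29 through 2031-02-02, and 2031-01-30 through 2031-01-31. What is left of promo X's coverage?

First set merges to 2030-12-14 through 2031-01-13, 2031-01-15 through 2031-01-20.
Second set merges to 2030-12-19 through 2030-12-23, 2030-12-27 through 2031-01-10, 2031-01-17 through 2031-01-27, 2031-01-29 through 2031-02-02.
2030-12-14 through 2031-01-13 \ B = 2030-12-14 through 2030-12-18, 2030-12-24 through 2030-12-26, 2031-01-11 through 2031-01-13.
2031-01-15 through 2031-01-20 \ B = 2031-01-15 through 2031-01-16.

2030-12-14 through 2030-12-18, 2030-12-24 through 2030-12-26, 2031-01-11 through 2031-01-13, 2031-01-15 through 2031-01-16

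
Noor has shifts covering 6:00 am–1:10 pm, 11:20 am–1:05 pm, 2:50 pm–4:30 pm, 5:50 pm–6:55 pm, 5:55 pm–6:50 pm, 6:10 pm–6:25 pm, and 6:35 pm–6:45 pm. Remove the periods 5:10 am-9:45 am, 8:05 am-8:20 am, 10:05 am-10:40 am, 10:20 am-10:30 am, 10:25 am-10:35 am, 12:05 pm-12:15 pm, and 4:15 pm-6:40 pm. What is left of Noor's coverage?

A, merged: 6:00 am–1:10 pm, 2:50 pm–4:30 pm, 5:50 pm–6:55 pm.
B, merged: 5:10 am–9:45 am, 10:05 am–10:40 am, 12:05 pm–12:15 pm, 4:15 pm–6:40 pm.
6:00 am–1:10 pm with B removed leaves 9:45 am–10:05 am, 10:40 am–12:05 pm, 12:15 pm–1:10 pm.
2:50 pm–4:30 pm with B removed leaves 2:50 pm–4:15 pm.
5:50 pm–6:55 pm with B removed leaves 6:40 pm–6:55 pm.

9:45 am–10:05 am, 10:40 am–12:05 pm, 12:15 pm–1:10 pm, 2:50 pm–4:15 pm, 6:40 pm–6:55 pm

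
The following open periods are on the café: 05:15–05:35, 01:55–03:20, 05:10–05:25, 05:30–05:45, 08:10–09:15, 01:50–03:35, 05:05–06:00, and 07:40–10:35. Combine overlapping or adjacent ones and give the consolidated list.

01:50-03:35, 05:05-06:00, 07:40-10:35

Sort by start: 01:50-03:35, 01:55-03:20, 05:05-06:00, 05:10-05:25, 05:15-05:35, 05:30-05:45, 07:40-10:35, 08:10-09:15.
01:55-03:20 overlaps/touches 01:50-03:35 → extend to 01:50-03:35.
05:05-06:00 is disjoint → start new block.
05:10-05:25 overlaps/touches 05:05-06:00 → extend to 05:05-06:00.
05:15-05:35 overlaps/touches 05:05-06:00 → extend to 05:05-06:00.
05:30-05:45 overlaps/touches 05:05-06:00 → extend to 05:05-06:00.
07:40-10:35 is disjoint → start new block.
08:10-09:15 overlaps/touches 07:40-10:35 → extend to 07:40-10:35.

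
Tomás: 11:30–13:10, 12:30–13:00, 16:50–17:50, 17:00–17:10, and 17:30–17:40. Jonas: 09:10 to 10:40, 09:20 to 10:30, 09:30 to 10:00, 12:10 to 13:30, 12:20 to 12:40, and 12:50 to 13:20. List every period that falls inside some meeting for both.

Merge the first list: 11:30–13:10, 16:50–17:50.
Merge the second list: 09:10–10:40, 12:10–13:30.
11:30–13:10 overlaps B on 12:10–13:10.
16:50–17:50 falls entirely outside B.

12:10–13:10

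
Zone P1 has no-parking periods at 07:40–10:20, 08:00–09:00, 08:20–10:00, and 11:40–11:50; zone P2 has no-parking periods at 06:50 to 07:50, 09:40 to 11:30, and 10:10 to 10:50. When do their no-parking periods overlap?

First set merges to 07:40–10:20, 11:40–11:50.
Second set merges to 06:50–07:50, 09:40–11:30.
07:40–10:20 meets the second set on 07:40–07:50, 09:40–10:20.
11:40–11:50: no overlap with the second set.

07:40–07:50, 09:40–10:20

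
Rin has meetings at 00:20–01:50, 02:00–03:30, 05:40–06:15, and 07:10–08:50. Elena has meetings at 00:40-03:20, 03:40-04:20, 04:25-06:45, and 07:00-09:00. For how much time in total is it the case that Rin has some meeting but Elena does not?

A \ B = 00:20–00:40, 03:20–03:30.
Total: 20 min + 10 min = 30 min.

30 min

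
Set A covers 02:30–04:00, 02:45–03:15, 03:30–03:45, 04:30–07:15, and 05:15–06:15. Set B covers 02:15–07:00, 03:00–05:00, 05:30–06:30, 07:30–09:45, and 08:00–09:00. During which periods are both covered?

02:30–04:00, 04:30–07:00

A, merged: 02:30–04:00, 04:30–07:15.
B, merged: 02:15–07:00, 07:30–09:45.
02:30–04:00 meets the second set on 02:30–04:00.
04:30–07:15 meets the second set on 04:30–07:00.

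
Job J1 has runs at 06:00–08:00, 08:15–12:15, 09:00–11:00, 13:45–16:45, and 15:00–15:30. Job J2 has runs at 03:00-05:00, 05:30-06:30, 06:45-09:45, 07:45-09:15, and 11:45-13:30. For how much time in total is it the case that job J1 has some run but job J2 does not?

Merge the first list: 06:00–08:00, 08:15–12:15, 13:45–16:45.
Merge the second list: 03:00–05:00, 05:30–06:30, 06:45–09:45, 11:45–13:30.
A \ B = 06:30–06:45, 09:45–11:45, 13:45–16:45.
Total: 15 min + 2 h + 3 h = 5 h 15 min.

5 h 15 min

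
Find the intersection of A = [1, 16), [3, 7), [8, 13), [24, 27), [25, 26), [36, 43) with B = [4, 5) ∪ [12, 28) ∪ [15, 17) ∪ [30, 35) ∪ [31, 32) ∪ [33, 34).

Merge the first list: [1, 16), [24, 27), [36, 43).
Merge the second list: [4, 5), [12, 28), [30, 35).
[1, 16) meets the second set on [4, 5), [12, 16).
[24, 27) meets the second set on [24, 27).
[36, 43): no overlap with the second set.

[4, 5) ∪ [12, 16) ∪ [24, 27)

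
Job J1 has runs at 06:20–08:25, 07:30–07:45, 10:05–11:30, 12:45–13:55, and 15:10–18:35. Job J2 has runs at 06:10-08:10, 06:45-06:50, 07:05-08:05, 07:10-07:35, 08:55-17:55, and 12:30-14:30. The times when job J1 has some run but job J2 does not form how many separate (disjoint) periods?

2

A, merged: 06:20–08:25, 10:05–11:30, 12:45–13:55, 15:10–18:35.
B, merged: 06:10–08:10, 08:55–17:55.
A \ B = 08:10–08:25, 17:55–18:35.
That is 2 disjoint pieces.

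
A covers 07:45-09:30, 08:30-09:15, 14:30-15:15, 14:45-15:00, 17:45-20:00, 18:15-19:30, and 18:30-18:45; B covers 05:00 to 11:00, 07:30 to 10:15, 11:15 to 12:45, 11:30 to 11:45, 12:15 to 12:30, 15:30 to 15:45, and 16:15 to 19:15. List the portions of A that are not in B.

14:30–15:15, 19:15–20:00

First set merges to 07:45–09:30, 14:30–15:15, 17:45–20:00.
Second set merges to 05:00–11:00, 11:15–12:45, 15:30–15:45, 16:15–19:15.
07:45–09:30: fully covered by B → removed.
14:30–15:15: no B overlap → unchanged.
17:45–20:00 minus B → 19:15–20:00.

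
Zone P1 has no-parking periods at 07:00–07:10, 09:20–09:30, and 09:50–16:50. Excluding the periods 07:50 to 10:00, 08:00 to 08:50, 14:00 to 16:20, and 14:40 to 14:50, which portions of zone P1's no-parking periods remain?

B, merged: 07:50–10:00, 14:00–16:20.
07:00–07:10 is untouched.
09:20–09:30 lies entirely inside B → drops out.
09:50–16:50 with B removed leaves 10:00–14:00, 16:20–16:50.

07:00–07:10, 10:00–14:00, 16:20–16:50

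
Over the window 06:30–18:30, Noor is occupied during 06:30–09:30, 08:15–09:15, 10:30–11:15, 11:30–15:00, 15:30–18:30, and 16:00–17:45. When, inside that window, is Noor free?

09:30–10:30, 11:15–11:30, 15:00–15:30

Covered (merged): 06:30–09:30, 10:30–11:15, 11:30–15:00, 15:30–18:30.
Uncovered inside 06:30–18:30: 09:30–10:30, 11:15–11:30, 15:00–15:30.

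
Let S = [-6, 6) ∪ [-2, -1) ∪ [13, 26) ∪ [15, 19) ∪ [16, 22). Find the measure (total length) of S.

25

Merged: [-6, 6), [13, 26).
Lengths: 12 + 13 = 25.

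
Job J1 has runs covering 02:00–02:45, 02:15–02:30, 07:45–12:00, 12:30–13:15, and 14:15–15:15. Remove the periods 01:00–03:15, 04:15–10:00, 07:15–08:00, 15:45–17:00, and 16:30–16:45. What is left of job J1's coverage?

10:00–12:00, 12:30–13:15, 14:15–15:15

A, merged: 02:00–02:45, 07:45–12:00, 12:30–13:15, 14:15–15:15.
B, merged: 01:00–03:15, 04:15–10:00, 15:45–17:00.
02:00–02:45: fully covered by B → removed.
07:45–12:00 minus B → 10:00–12:00.
12:30–13:15: no B overlap → unchanged.
14:15–15:15: no B overlap → unchanged.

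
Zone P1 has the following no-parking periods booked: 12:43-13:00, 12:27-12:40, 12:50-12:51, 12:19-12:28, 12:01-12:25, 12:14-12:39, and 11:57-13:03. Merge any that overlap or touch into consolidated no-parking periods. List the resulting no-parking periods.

11:57–13:03

Sort by start: 11:57–13:03, 12:01–12:25, 12:14–12:39, 12:19–12:28, 12:27–12:40, 12:43–13:00, 12:50–12:51.
12:01–12:25 overlaps/touches 11:57–13:03 → extend to 11:57–13:03.
12:14–12:39 overlaps/touches 11:57–13:03 → extend to 11:57–13:03.
12:19–12:28 overlaps/touches 11:57–13:03 → extend to 11:57–13:03.
12:27–12:40 overlaps/touches 11:57–13:03 → extend to 11:57–13:03.
12:43–13:00 overlaps/touches 11:57–13:03 → extend to 11:57–13:03.
12:50–12:51 overlaps/touches 11:57–13:03 → extend to 11:57–13:03.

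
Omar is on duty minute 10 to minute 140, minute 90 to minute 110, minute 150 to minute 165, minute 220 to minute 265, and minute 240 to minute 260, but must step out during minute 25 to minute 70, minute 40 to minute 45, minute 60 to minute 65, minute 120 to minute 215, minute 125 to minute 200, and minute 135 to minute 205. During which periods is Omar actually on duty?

minute 10 to minute 25, minute 70 to minute 120, minute 220 to minute 265

First set merges to minute 10 to minute 140, minute 150 to minute 165, minute 220 to minute 265.
Second set merges to minute 25 to minute 70, minute 120 to minute 215.
minute 10 to minute 140 \ B = minute 10 to minute 25, minute 70 to minute 120.
minute 150 to minute 165: entirely removed.
minute 220 to minute 265: nothing removed.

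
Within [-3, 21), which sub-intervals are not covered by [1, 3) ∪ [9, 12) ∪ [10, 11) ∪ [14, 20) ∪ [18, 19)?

[-3, 1) ∪ [3, 9) ∪ [12, 14) ∪ [20, 21)

Covered (merged): [1, 3), [9, 12), [14, 20).
Gaps within [-3, 21): [-3, 1), [3, 9), [12, 14), [20, 21).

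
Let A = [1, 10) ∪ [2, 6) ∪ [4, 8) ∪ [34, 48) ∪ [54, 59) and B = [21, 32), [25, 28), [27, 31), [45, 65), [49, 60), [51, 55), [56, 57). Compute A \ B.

[1, 10) ∪ [34, 45)

Merge the first list: [1, 10), [34, 48), [54, 59).
Merge the second list: [21, 32), [45, 65).
[1, 10): no B overlap → unchanged.
[34, 48) minus B → [34, 45).
[54, 59): fully covered by B → removed.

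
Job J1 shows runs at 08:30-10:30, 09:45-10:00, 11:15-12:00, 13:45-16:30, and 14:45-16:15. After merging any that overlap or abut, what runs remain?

08:30–10:30, 11:15–12:00, 13:45–16:30

09:45–10:00 overlaps/touches 08:30–10:30 → extend to 08:30–10:30.
11:15–12:00 is disjoint → start new block.
13:45–16:30 is disjoint → start new block.
14:45–16:15 overlaps/touches 13:45–16:30 → extend to 13:45–16:30.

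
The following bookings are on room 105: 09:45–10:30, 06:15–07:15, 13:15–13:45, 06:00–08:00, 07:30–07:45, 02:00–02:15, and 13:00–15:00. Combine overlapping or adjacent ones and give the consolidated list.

02:00–02:15, 06:00–08:00, 09:45–10:30, 13:00–15:00

Sort by start: 02:00–02:15, 06:00–08:00, 06:15–07:15, 07:30–07:45, 09:45–10:30, 13:00–15:00, 13:15–13:45.
06:00–08:00 is disjoint → start new block.
06:15–07:15 overlaps/touches 06:00–08:00 → extend to 06:00–08:00.
07:30–07:45 overlaps/touches 06:00–08:00 → extend to 06:00–08:00.
09:45–10:30 is disjoint → start new block.
13:00–15:00 is disjoint → start new block.
13:15–13:45 overlaps/touches 13:00–15:00 → extend to 13:00–15:00.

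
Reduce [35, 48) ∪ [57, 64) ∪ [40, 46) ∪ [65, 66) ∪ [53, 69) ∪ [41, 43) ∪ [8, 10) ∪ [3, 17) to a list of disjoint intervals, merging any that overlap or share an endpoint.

Sort by start: [3, 17), [8, 10), [35, 48), [40, 46), [41, 43), [53, 69), [57, 64), [65, 66).
[8, 10) overlaps/touches [3, 17) → extend to [3, 17).
[35, 48) is disjoint → start new block.
[40, 46) overlaps/touches [35, 48) → extend to [35, 48).
[41, 43) overlaps/touches [35, 48) → extend to [35, 48).
[53, 69) is disjoint → start new block.
[57, 64) overlaps/touches [53, 69) → extend to [53, 69).
[65, 66) overlaps/touches [53, 69) → extend to [53, 69).

[3, 17) ∪ [35, 48) ∪ [53, 69)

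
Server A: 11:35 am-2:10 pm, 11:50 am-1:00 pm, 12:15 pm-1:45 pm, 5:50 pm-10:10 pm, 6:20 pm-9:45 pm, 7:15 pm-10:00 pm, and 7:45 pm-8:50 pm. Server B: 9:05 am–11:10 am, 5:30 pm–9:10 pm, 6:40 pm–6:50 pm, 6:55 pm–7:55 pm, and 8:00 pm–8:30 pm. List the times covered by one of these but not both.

9:05 am-11:10 am, 11:35 am-2:10 pm, 5:30 pm-5:50 pm, 9:10 pm-10:10 pm

First set merges to 11:35 am-2:10 pm, 5:50 pm-10:10 pm.
Second set merges to 9:05 am-11:10 am, 5:30 pm-9:10 pm.
A \ B = 11:35 am-2:10 pm, 9:10 pm-10:10 pm.
B \ A = 9:05 am-11:10 am, 5:30 pm-5:50 pm.
Union of the two gives the symmetric difference.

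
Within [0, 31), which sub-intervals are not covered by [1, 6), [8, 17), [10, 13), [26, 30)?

[0, 1) ∪ [6, 8) ∪ [17, 26) ∪ [30, 31)

After merging, the occupied span is [1, 6), [8, 17), [26, 30).
Complement within [0, 31): [0, 1), [6, 8), [17, 26), [30, 31).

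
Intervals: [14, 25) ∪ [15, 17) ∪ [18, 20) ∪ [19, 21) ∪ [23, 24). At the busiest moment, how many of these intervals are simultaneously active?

3

Sweep endpoints in order; track running count of active intervals.
Peak of 3 reached at 19.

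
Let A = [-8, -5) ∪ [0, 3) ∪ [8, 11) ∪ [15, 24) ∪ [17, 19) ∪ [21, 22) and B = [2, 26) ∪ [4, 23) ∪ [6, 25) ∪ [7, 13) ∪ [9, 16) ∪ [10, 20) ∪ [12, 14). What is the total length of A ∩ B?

13

Merge the first list: [-8, -5), [0, 3), [8, 11), [15, 24).
Merge the second list: [2, 26).
A ∩ B = [2, 3), [8, 11), [15, 24).
Total: 1 + 3 + 9 = 13.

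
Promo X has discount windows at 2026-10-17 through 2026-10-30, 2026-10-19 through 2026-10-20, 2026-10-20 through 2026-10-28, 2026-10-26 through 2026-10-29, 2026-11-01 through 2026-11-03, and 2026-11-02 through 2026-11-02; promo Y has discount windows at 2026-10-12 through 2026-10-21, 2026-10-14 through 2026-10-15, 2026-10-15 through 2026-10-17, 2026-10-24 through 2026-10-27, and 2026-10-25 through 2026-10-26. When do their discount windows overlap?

2026-10-17 through 2026-10-21, 2026-10-24 through 2026-10-27

First set merges to 2026-10-17 through 2026-10-30, 2026-11-01 through 2026-11-03.
Second set merges to 2026-10-12 through 2026-10-21, 2026-10-24 through 2026-10-27.
2026-10-17 through 2026-10-30 ∩ B → 2026-10-17 through 2026-10-21, 2026-10-24 through 2026-10-27.
2026-11-01 through 2026-11-03 meets no B interval.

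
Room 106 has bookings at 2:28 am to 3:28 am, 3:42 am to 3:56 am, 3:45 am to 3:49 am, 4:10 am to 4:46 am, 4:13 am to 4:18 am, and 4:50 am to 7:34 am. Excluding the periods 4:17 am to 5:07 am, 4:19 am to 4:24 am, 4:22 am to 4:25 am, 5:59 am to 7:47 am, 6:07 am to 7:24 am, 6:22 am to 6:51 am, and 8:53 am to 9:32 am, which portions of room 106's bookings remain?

2:28 am-3:28 am, 3:42 am-3:56 am, 4:10 am-4:17 am, 5:07 am-5:59 am

Merge the first list: 2:28 am-3:28 am, 3:42 am-3:56 am, 4:10 am-4:46 am, 4:50 am-7:34 am.
Merge the second list: 4:17 am-5:07 am, 5:59 am-7:47 am, 8:53 am-9:32 am.
2:28 am-3:28 am is untouched.
3:42 am-3:56 am is untouched.
4:10 am-4:46 am with B removed leaves 4:10 am-4:17 am.
4:50 am-7:34 am with B removed leaves 5:07 am-5:59 am.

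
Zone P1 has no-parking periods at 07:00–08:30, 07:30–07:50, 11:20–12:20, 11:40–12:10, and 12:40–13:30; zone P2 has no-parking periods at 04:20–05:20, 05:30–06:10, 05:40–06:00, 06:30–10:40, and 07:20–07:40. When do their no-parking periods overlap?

First set merges to 07:00–08:30, 11:20–12:20, 12:40–13:30.
Second set merges to 04:20–05:20, 05:30–06:10, 06:30–10:40.
07:00–08:30 overlaps B on 07:00–08:30.
11:20–12:20 falls entirely outside B.
12:40–13:30 falls entirely outside B.

07:00–08:30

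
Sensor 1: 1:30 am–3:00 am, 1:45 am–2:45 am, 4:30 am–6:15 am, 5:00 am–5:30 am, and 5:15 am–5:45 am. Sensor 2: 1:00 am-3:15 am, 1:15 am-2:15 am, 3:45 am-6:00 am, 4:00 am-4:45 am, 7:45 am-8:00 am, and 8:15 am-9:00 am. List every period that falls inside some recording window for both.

A, merged: 1:30 am-3:00 am, 4:30 am-6:15 am.
B, merged: 1:00 am-3:15 am, 3:45 am-6:00 am, 7:45 am-8:00 am, 8:15 am-9:00 am.
1:30 am-3:00 am meets the second set on 1:30 am-3:00 am.
4:30 am-6:15 am meets the second set on 4:30 am-6:00 am.

1:30 am-3:00 am, 4:30 am-6:00 am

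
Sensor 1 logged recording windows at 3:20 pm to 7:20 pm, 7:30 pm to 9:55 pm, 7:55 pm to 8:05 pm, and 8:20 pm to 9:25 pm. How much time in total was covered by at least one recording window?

6 h 25 min

Merged: 3:20 pm–7:20 pm, 7:30 pm–9:55 pm.
Lengths: 4 h + 2 h 25 min = 6 h 25 min.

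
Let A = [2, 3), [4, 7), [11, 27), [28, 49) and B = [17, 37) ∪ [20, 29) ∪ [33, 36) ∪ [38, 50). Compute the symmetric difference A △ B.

[2, 3) ∪ [4, 7) ∪ [11, 17) ∪ [27, 28) ∪ [37, 38) ∪ [49, 50)

Second set merges to [17, 37), [38, 50).
Only in the first: [2, 3), [4, 7), [11, 17), [37, 38).
Only in the second: [27, 28), [49, 50).
Together these are the periods covered by exactly one.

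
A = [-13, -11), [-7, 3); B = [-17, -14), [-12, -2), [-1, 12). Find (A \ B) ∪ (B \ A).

A \ B = [-13, -12), [-2, -1).
B \ A = [-17, -14), [-11, -7), [3, 12).
Union of the two gives the symmetric difference.

[-17, -14) ∪ [-13, -12) ∪ [-11, -7) ∪ [-2, -1) ∪ [3, 12)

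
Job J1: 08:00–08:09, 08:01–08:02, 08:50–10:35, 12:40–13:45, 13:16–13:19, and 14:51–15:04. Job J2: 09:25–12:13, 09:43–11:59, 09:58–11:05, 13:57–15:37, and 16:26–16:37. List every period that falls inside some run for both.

09:25-10:35, 14:51-15:04

A, merged: 08:00-08:09, 08:50-10:35, 12:40-13:45, 14:51-15:04.
B, merged: 09:25-12:13, 13:57-15:37, 16:26-16:37.
08:00-08:09 meets no B interval.
08:50-10:35 ∩ B → 09:25-10:35.
12:40-13:45 meets no B interval.
14:51-15:04 ∩ B → 14:51-15:04.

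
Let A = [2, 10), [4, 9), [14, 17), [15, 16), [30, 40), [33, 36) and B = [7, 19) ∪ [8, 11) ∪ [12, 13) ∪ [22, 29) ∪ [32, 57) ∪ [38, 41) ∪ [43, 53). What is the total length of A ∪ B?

51

First set merges to [2, 10), [14, 17), [30, 40).
Second set merges to [7, 19), [22, 29), [32, 57).
A ∪ B = [2, 19), [22, 29), [30, 57).
Total: 17 + 7 + 27 = 51.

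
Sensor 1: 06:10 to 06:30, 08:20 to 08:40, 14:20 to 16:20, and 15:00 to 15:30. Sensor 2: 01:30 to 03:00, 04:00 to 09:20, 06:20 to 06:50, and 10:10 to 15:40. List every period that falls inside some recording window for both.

First set merges to 06:10–06:30, 08:20–08:40, 14:20–16:20.
Second set merges to 01:30–03:00, 04:00–09:20, 10:10–15:40.
06:10–06:30 ∩ B → 06:10–06:30.
08:20–08:40 ∩ B → 08:20–08:40.
14:20–16:20 ∩ B → 14:20–15:40.

06:10–06:30, 08:20–08:40, 14:20–15:40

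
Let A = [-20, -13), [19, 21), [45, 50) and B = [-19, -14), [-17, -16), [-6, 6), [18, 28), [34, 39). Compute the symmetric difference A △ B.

[-20, -19) ∪ [-14, -13) ∪ [-6, 6) ∪ [18, 19) ∪ [21, 28) ∪ [34, 39) ∪ [45, 50)

Second set merges to [-19, -14), [-6, 6), [18, 28), [34, 39).
Only in the first: [-20, -19), [-14, -13), [45, 50).
Only in the second: [-6, 6), [18, 19), [21, 28), [34, 39).
Together these are the periods covered by exactly one.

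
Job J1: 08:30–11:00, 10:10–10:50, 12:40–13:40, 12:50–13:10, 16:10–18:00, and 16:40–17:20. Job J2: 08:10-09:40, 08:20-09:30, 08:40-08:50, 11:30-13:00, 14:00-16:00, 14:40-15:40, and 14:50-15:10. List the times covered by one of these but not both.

A, merged: 08:30–11:00, 12:40–13:40, 16:10–18:00.
B, merged: 08:10–09:40, 11:30–13:00, 14:00–16:00.
A but not B: 09:40–11:00, 13:00–13:40, 16:10–18:00.
B but not A: 08:10–08:30, 11:30–12:40, 14:00–16:00.
Combining gives A △ B.

08:10–08:30, 09:40–11:00, 11:30–12:40, 13:00–13:40, 14:00–16:00, 16:10–18:00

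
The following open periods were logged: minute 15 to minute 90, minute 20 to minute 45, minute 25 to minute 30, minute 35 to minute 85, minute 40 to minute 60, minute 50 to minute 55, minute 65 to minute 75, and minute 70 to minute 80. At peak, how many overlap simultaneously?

Walk the sorted start/end points keeping a running depth.
The depth first hits 4 at minute 40.

4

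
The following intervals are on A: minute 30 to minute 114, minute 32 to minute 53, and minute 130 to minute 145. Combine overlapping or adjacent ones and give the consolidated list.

minute 32 to minute 53 overlaps/touches minute 30 to minute 114 → extend to minute 30 to minute 114.
minute 130 to minute 145 is disjoint → start new block.

minute 30 to minute 114, minute 130 to minute 145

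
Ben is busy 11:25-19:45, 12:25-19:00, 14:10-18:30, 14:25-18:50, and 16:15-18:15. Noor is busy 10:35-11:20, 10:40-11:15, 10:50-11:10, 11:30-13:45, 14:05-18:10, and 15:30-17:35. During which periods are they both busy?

11:30-13:45, 14:05-18:10

First set merges to 11:25-19:45.
Second set merges to 10:35-11:20, 11:30-13:45, 14:05-18:10.
11:25-19:45 meets the second set on 11:30-13:45, 14:05-18:10.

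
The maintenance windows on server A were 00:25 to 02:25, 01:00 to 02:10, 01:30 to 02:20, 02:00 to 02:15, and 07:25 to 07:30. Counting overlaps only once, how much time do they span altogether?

Merged: 00:25–02:25, 07:25–07:30.
Lengths: 2 h + 5 min = 2 h 5 min.

2 h 5 min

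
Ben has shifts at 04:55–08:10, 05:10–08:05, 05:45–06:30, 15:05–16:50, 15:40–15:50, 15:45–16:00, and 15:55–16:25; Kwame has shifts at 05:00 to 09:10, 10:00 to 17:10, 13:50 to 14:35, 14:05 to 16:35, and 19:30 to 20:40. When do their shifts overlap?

05:00–08:10, 15:05–16:50

Merge the first list: 04:55–08:10, 15:05–16:50.
Merge the second list: 05:00–09:10, 10:00–17:10, 19:30–20:40.
04:55–08:10 meets the second set on 05:00–08:10.
15:05–16:50 meets the second set on 15:05–16:50.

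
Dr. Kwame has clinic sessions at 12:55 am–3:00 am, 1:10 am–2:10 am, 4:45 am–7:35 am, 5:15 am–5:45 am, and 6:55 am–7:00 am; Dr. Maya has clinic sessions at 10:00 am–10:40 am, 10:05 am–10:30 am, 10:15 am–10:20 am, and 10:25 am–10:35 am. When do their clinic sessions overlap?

A, merged: 12:55 am–3:00 am, 4:45 am–7:35 am.
B, merged: 10:00 am–10:40 am.
12:55 am–3:00 am falls entirely outside B.
4:45 am–7:35 am falls entirely outside B.
No overlap.

none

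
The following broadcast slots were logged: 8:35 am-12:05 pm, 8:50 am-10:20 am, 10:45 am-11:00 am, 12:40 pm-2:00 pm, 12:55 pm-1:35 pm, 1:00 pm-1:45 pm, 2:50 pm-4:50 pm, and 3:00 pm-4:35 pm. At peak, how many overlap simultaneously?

3

Walk the sorted start/end points keeping a running depth.
The depth first hits 3 at 1:00 pm.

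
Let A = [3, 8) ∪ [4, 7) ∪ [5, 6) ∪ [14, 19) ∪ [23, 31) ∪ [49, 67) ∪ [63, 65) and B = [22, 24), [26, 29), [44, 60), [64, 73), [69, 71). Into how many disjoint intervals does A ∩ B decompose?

4

A, merged: [3, 8), [14, 19), [23, 31), [49, 67).
B, merged: [22, 24), [26, 29), [44, 60), [64, 73).
A ∩ B = [23, 24), [26, 29), [49, 60), [64, 67).
That is 4 disjoint pieces.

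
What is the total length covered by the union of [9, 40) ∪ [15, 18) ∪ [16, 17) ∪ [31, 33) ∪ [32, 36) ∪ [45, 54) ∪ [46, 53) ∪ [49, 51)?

Merged: [9, 40), [45, 54).
Lengths: 31 + 9 = 40.

40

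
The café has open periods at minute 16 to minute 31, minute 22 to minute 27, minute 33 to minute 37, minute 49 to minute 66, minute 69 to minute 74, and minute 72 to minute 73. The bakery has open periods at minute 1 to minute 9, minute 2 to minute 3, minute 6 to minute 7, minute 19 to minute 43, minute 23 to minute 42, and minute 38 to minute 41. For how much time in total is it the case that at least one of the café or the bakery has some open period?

57 minutes

Merge the first list: minute 16 to minute 31, minute 33 to minute 37, minute 49 to minute 66, minute 69 to minute 74.
Merge the second list: minute 1 to minute 9, minute 19 to minute 43.
A ∪ B = minute 1 to minute 9, minute 16 to minute 43, minute 49 to minute 66, minute 69 to minute 74.
Total: 8 minutes + 27 minutes + 17 minutes + 5 minutes = 57 minutes.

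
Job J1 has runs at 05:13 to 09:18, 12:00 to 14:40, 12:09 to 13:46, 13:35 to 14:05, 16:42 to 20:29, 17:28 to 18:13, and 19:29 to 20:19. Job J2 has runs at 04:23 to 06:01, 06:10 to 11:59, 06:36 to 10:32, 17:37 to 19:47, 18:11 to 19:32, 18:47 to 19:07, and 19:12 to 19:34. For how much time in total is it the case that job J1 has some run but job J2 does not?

4 h 26 min

A, merged: 05:13–09:18, 12:00–14:40, 16:42–20:29.
B, merged: 04:23–06:01, 06:10–11:59, 17:37–19:47.
A \ B = 06:01–06:10, 12:00–14:40, 16:42–17:37, 19:47–20:29.
Total: 9 min + 2 h 40 min + 55 min + 42 min = 4 h 26 min.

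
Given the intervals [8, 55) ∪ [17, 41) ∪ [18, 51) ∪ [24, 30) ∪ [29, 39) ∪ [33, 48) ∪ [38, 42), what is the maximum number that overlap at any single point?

At 38, 6 of the intervals are simultaneously active.
No point has more.

6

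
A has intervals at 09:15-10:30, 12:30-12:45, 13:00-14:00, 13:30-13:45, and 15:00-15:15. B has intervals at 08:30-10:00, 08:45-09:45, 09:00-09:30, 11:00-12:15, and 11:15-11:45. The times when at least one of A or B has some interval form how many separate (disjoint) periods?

5

Merge the first list: 09:15–10:30, 12:30–12:45, 13:00–14:00, 15:00–15:15.
Merge the second list: 08:30–10:00, 11:00–12:15.
A ∪ B = 08:30–10:30, 11:00–12:15, 12:30–12:45, 13:00–14:00, 15:00–15:15.
That is 5 disjoint pieces.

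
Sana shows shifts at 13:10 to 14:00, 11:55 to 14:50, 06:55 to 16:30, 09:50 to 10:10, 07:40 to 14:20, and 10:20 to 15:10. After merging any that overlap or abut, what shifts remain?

06:55-16:30

Sort by start: 06:55-16:30, 07:40-14:20, 09:50-10:10, 10:20-15:10, 11:55-14:50, 13:10-14:00.
07:40-14:20 overlaps/touches 06:55-16:30 → extend to 06:55-16:30.
09:50-10:10 overlaps/touches 06:55-16:30 → extend to 06:55-16:30.
10:20-15:10 overlaps/touches 06:55-16:30 → extend to 06:55-16:30.
11:55-14:50 overlaps/touches 06:55-16:30 → extend to 06:55-16:30.
13:10-14:00 overlaps/touches 06:55-16:30 → extend to 06:55-16:30.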